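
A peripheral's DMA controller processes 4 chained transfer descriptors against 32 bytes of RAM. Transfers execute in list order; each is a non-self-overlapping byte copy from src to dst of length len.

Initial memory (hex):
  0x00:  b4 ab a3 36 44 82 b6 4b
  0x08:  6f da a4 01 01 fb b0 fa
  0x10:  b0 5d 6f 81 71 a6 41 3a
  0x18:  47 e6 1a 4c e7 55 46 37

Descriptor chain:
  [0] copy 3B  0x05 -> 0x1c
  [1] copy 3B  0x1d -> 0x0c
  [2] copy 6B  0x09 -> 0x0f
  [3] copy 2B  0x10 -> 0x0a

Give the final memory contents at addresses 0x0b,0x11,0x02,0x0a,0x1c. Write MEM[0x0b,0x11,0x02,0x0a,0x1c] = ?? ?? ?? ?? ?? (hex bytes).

[0] 0x05->0x1c len=3 : 82 b6 4b
[1] 0x1d->0x0c len=3 : b6 4b 37
[2] 0x09->0x0f len=6 : da a4 01 b6 4b 37
[3] 0x10->0x0a len=2 : a4 01
query mem[0x0b]=0x01, mem[0x11]=0x01, mem[0x02]=0xa3, mem[0x0a]=0xa4, mem[0x1c]=0x82

MEM[0x0b,0x11,0x02,0x0a,0x1c] = 01 01 a3 a4 82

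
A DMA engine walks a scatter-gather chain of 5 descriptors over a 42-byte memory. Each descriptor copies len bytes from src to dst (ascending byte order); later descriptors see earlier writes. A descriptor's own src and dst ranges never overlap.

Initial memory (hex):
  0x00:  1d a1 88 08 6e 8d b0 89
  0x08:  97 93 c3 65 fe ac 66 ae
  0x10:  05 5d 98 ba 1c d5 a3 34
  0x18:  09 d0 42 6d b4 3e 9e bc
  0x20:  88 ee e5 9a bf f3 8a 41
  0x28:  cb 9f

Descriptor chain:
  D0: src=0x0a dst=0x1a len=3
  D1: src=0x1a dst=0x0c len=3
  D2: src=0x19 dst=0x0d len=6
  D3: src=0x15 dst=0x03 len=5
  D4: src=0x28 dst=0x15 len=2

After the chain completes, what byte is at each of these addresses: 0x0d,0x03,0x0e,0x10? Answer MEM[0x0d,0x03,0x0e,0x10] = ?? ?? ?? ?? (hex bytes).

MEM[0x0d,0x03,0x0e,0x10] = d0 d5 c3 fe

[0] 0x0a->0x1a len=3 : c3 65 fe
[1] 0x1a->0x0c len=3 : c3 65 fe
[2] 0x19->0x0d len=6 : d0 c3 65 fe 3e 9e
[3] 0x15->0x03 len=5 : d5 a3 34 09 d0
[4] 0x28->0x15 len=2 : cb 9f
query mem[0x0d]=0xd0, mem[0x03]=0xd5, mem[0x0e]=0xc3, mem[0x10]=0xfe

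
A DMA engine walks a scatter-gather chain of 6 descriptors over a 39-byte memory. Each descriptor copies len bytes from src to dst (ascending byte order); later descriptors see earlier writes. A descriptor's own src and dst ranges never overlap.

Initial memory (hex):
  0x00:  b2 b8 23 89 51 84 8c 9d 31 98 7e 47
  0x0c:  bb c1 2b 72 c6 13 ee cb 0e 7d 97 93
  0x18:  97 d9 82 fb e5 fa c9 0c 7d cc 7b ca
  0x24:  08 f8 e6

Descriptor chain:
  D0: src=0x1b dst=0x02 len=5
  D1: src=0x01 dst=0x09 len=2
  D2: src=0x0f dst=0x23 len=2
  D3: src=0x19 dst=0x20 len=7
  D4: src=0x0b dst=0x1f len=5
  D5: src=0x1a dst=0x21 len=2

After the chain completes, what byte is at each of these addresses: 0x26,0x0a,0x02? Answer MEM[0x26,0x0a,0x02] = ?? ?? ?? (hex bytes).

MEM[0x26,0x0a,0x02] = 0c fb fb

[0] 0x1b->0x02 len=5 : fb e5 fa c9 0c
[1] 0x01->0x09 len=2 : b8 fb
[2] 0x0f->0x23 len=2 : 72 c6
[3] 0x19->0x20 len=7 : d9 82 fb e5 fa c9 0c
[4] 0x0b->0x1f len=5 : 47 bb c1 2b 72
[5] 0x1a->0x21 len=2 : 82 fb
query mem[0x26]=0x0c, mem[0x0a]=0xfb, mem[0x02]=0xfb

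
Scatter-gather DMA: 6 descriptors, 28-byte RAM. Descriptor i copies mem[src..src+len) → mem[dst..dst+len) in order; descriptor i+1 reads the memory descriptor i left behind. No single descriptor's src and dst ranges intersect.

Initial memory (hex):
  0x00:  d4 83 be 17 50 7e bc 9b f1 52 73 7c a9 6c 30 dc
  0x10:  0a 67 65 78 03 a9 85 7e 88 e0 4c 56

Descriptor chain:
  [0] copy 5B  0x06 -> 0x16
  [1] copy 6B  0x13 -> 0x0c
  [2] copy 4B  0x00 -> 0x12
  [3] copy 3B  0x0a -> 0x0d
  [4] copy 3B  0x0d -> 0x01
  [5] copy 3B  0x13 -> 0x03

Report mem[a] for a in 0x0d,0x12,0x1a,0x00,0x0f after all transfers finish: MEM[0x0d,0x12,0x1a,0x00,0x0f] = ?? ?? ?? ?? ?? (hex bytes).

#0 dst[0x16+5] := {0xbc,0x9b,0xf1,0x52,0x73}
#1 dst[0x0c+6] := {0x78,0x03,0xa9,0xbc,0x9b,0xf1}
#2 dst[0x12+4] := {0xd4,0x83,0xbe,0x17}
#3 dst[0x0d+3] := {0x73,0x7c,0x78}
#4 dst[0x01+3] := {0x73,0x7c,0x78}
#5 dst[0x03+3] := {0x83,0xbe,0x17}
query mem[0x0d]=0x73, mem[0x12]=0xd4, mem[0x1a]=0x73, mem[0x00]=0xd4, mem[0x0f]=0x78

MEM[0x0d,0x12,0x1a,0x00,0x0f] = 73 d4 73 d4 78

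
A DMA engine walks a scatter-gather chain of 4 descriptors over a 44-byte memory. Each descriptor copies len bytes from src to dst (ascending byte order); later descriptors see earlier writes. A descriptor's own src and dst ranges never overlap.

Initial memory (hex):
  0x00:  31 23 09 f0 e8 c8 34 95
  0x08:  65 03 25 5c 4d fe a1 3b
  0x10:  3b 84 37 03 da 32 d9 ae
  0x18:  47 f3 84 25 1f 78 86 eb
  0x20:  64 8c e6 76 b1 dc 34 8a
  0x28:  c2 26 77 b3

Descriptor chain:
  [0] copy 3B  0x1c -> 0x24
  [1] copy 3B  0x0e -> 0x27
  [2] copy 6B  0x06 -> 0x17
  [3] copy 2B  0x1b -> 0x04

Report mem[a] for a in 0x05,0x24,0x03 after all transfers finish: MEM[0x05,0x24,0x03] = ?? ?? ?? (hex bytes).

MEM[0x05,0x24,0x03] = 5c 1f f0

D0: mem[0x24..0x26] <- [1f 78 86]
D1: mem[0x27..0x29] <- [a1 3b 3b]
D2: mem[0x17..0x1c] <- [34 95 65 03 25 5c]
D3: mem[0x04..0x05] <- [25 5c]
query mem[0x05]=0x5c, mem[0x24]=0x1f, mem[0x03]=0xf0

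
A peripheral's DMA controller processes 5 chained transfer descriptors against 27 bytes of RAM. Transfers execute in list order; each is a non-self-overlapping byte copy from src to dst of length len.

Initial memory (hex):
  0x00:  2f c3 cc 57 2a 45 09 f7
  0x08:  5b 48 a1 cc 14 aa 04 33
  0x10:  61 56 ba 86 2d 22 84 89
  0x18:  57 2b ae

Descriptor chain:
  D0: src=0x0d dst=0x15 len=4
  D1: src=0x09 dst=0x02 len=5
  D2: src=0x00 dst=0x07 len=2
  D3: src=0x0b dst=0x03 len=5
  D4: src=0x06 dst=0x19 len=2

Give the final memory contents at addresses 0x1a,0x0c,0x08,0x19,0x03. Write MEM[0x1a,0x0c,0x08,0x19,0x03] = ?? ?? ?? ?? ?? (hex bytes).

[0] 0x0d->0x15 len=4 : aa 04 33 61
[1] 0x09->0x02 len=5 : 48 a1 cc 14 aa
[2] 0x00->0x07 len=2 : 2f c3
[3] 0x0b->0x03 len=5 : cc 14 aa 04 33
[4] 0x06->0x19 len=2 : 04 33
query mem[0x1a]=0x33, mem[0x0c]=0x14, mem[0x08]=0xc3, mem[0x19]=0x04, mem[0x03]=0xcc

MEM[0x1a,0x0c,0x08,0x19,0x03] = 33 14 c3 04 cc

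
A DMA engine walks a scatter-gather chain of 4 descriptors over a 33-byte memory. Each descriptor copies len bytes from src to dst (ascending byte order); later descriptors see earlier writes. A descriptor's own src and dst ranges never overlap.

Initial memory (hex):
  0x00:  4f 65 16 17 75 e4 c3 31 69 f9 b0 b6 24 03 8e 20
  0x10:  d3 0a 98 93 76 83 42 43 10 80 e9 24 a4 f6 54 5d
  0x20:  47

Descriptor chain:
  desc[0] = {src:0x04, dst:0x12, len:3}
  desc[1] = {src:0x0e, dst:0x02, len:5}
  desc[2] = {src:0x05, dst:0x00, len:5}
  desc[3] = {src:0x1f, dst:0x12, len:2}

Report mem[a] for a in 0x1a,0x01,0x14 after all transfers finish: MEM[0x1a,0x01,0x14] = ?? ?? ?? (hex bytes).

MEM[0x1a,0x01,0x14] = e9 75 c3

  after D0: wrote 3B at 0x12 = 75e4c3
  after D1: wrote 5B at 0x02 = 8e20d30a75
  after D2: wrote 5B at 0x00 = 0a753169f9
  after D3: wrote 2B at 0x12 = 5d47
query mem[0x1a]=0xe9, mem[0x01]=0x75, mem[0x14]=0xc3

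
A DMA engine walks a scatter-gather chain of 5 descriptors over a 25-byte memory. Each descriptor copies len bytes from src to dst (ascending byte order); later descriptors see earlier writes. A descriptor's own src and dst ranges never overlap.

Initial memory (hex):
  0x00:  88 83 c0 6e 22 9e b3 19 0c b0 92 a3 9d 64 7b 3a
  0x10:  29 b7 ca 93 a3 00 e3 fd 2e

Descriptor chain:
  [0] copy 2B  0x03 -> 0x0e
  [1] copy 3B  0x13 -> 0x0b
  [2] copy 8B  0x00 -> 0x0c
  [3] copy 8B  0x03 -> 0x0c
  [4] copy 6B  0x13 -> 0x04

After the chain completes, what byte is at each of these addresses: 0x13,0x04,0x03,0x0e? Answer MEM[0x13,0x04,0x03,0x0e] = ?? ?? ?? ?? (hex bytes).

MEM[0x13,0x04,0x03,0x0e] = 92 92 6e 9e

  after D0: wrote 2B at 0x0e = 6e22
  after D1: wrote 3B at 0x0b = 93a300
  after D2: wrote 8B at 0x0c = 8883c06e229eb319
  after D3: wrote 8B at 0x0c = 6e229eb3190cb092
  after D4: wrote 6B at 0x04 = 92a300e3fd2e
query mem[0x13]=0x92, mem[0x04]=0x92, mem[0x03]=0x6e, mem[0x0e]=0x9e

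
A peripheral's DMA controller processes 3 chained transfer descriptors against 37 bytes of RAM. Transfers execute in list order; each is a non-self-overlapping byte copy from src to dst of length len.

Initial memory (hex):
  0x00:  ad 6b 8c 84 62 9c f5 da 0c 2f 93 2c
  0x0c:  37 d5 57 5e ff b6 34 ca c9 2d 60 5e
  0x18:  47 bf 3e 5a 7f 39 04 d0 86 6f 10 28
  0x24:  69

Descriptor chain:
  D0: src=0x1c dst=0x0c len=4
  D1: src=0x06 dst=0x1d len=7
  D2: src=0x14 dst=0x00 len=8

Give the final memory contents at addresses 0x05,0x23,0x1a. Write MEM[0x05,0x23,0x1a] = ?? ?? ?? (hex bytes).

MEM[0x05,0x23,0x1a] = bf 7f 3e

[0] 0x1c->0x0c len=4 : 7f 39 04 d0
[1] 0x06->0x1d len=7 : f5 da 0c 2f 93 2c 7f
[2] 0x14->0x00 len=8 : c9 2d 60 5e 47 bf 3e 5a
query mem[0x05]=0xbf, mem[0x23]=0x7f, mem[0x1a]=0x3e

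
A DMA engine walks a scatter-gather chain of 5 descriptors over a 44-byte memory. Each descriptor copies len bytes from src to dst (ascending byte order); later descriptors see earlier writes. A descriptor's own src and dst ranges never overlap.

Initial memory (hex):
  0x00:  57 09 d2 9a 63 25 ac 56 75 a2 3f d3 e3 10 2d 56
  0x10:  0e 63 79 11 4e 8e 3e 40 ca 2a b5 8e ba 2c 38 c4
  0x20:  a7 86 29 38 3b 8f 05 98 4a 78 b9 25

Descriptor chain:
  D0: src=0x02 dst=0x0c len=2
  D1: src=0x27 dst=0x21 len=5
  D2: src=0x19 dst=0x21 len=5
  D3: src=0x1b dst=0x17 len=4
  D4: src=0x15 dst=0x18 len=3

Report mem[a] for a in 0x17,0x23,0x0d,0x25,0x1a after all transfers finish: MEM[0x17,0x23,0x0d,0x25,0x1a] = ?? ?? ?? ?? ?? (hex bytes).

MEM[0x17,0x23,0x0d,0x25,0x1a] = 8e 8e 9a 2c 8e

D0: mem[0x0c..0x0d] <- [d2 9a]
D1: mem[0x21..0x25] <- [98 4a 78 b9 25]
D2: mem[0x21..0x25] <- [2a b5 8e ba 2c]
D3: mem[0x17..0x1a] <- [8e ba 2c 38]
D4: mem[0x18..0x1a] <- [8e 3e 8e]
query mem[0x17]=0x8e, mem[0x23]=0x8e, mem[0x0d]=0x9a, mem[0x25]=0x2c, mem[0x1a]=0x8e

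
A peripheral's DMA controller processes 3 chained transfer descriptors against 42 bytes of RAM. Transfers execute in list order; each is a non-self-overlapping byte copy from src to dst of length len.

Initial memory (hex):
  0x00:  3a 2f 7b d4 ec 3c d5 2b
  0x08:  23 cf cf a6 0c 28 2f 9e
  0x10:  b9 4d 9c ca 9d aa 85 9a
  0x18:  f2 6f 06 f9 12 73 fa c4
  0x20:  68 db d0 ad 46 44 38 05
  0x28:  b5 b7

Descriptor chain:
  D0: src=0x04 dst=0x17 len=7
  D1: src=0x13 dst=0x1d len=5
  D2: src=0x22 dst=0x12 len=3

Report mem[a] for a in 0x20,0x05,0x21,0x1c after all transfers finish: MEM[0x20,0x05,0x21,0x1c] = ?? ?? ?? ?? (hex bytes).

#0 dst[0x17+7] := {0xec,0x3c,0xd5,0x2b,0x23,0xcf,0xcf}
#1 dst[0x1d+5] := {0xca,0x9d,0xaa,0x85,0xec}
#2 dst[0x12+3] := {0xd0,0xad,0x46}
query mem[0x20]=0x85, mem[0x05]=0x3c, mem[0x21]=0xec, mem[0x1c]=0xcf

MEM[0x20,0x05,0x21,0x1c] = 85 3c ec cf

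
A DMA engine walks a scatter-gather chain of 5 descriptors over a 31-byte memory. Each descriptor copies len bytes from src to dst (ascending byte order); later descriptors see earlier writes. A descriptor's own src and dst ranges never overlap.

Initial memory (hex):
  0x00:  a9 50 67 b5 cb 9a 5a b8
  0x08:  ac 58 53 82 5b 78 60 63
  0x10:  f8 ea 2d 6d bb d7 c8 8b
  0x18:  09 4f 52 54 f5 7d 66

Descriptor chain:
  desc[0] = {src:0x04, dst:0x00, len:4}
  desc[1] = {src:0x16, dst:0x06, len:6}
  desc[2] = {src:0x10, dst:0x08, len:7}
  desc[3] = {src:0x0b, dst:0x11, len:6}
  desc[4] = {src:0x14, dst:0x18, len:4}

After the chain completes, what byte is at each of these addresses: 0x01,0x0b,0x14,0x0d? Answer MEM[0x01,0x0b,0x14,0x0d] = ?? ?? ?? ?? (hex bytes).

MEM[0x01,0x0b,0x14,0x0d] = 9a 6d c8 d7

[0] 0x04->0x00 len=4 : cb 9a 5a b8
[1] 0x16->0x06 len=6 : c8 8b 09 4f 52 54
[2] 0x10->0x08 len=7 : f8 ea 2d 6d bb d7 c8
[3] 0x0b->0x11 len=6 : 6d bb d7 c8 63 f8
[4] 0x14->0x18 len=4 : c8 63 f8 8b
query mem[0x01]=0x9a, mem[0x0b]=0x6d, mem[0x14]=0xc8, mem[0x0d]=0xd7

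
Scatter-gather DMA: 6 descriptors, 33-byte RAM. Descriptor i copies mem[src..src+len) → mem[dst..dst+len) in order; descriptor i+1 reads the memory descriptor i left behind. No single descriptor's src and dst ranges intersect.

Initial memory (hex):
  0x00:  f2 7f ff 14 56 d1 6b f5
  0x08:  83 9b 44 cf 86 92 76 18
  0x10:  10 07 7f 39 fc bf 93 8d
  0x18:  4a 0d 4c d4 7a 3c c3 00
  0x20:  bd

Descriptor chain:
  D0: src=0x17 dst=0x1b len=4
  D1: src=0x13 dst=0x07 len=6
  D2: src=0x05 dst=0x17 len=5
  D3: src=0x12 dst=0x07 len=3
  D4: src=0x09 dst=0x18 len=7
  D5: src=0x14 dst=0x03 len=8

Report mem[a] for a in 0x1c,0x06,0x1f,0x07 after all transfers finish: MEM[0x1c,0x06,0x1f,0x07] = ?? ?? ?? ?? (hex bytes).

#0 dst[0x1b+4] := {0x8d,0x4a,0x0d,0x4c}
#1 dst[0x07+6] := {0x39,0xfc,0xbf,0x93,0x8d,0x4a}
#2 dst[0x17+5] := {0xd1,0x6b,0x39,0xfc,0xbf}
#3 dst[0x07+3] := {0x7f,0x39,0xfc}
#4 dst[0x18+7] := {0xfc,0x93,0x8d,0x4a,0x92,0x76,0x18}
#5 dst[0x03+8] := {0xfc,0xbf,0x93,0xd1,0xfc,0x93,0x8d,0x4a}
query mem[0x1c]=0x92, mem[0x06]=0xd1, mem[0x1f]=0x00, mem[0x07]=0xfc

MEM[0x1c,0x06,0x1f,0x07] = 92 d1 00 fc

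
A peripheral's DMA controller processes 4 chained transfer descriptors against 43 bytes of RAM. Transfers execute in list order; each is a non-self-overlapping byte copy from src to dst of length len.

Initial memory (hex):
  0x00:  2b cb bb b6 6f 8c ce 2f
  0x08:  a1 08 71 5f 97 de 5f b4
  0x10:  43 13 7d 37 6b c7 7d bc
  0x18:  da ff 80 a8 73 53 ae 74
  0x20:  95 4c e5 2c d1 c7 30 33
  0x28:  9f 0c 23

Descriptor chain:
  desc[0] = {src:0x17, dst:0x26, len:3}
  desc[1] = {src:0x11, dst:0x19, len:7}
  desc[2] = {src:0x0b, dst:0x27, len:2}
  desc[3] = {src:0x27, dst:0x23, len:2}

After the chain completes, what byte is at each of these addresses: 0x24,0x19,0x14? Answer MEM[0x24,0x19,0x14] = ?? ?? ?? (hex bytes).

MEM[0x24,0x19,0x14] = 97 13 6b

[0] 0x17->0x26 len=3 : bc da ff
[1] 0x11->0x19 len=7 : 13 7d 37 6b c7 7d bc
[2] 0x0b->0x27 len=2 : 5f 97
[3] 0x27->0x23 len=2 : 5f 97
query mem[0x24]=0x97, mem[0x19]=0x13, mem[0x14]=0x6b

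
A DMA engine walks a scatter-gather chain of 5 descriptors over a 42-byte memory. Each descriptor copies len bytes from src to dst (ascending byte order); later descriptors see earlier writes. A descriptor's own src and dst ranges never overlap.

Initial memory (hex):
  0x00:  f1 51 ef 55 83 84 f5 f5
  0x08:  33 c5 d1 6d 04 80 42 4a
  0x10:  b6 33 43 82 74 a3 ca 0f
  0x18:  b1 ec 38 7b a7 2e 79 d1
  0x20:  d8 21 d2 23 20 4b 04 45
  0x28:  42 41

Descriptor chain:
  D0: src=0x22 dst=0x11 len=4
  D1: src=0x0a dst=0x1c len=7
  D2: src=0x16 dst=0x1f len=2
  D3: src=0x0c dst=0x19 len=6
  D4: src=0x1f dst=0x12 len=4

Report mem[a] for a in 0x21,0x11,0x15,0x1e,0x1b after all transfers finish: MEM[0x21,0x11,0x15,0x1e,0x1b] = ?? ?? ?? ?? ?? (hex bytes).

MEM[0x21,0x11,0x15,0x1e,0x1b] = 4a d2 b6 d2 42

  after D0: wrote 4B at 0x11 = d223204b
  after D1: wrote 7B at 0x1c = d16d0480424ab6
  after D2: wrote 2B at 0x1f = ca0f
  after D3: wrote 6B at 0x19 = 0480424ab6d2
  after D4: wrote 4B at 0x12 = ca0f4ab6
query mem[0x21]=0x4a, mem[0x11]=0xd2, mem[0x15]=0xb6, mem[0x1e]=0xd2, mem[0x1b]=0x42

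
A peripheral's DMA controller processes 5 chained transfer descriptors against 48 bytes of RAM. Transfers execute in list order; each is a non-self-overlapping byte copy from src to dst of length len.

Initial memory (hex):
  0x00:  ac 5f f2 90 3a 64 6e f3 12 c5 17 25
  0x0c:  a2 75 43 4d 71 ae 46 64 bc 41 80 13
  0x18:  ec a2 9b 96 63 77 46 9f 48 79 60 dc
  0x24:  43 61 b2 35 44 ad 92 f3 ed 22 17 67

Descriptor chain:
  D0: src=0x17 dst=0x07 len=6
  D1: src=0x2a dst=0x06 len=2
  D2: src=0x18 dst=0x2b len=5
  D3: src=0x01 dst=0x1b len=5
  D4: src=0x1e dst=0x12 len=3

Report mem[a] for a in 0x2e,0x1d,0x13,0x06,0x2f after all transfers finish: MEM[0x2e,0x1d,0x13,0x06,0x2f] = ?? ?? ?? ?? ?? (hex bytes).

[0] 0x17->0x07 len=6 : 13 ec a2 9b 96 63
[1] 0x2a->0x06 len=2 : 92 f3
[2] 0x18->0x2b len=5 : ec a2 9b 96 63
[3] 0x01->0x1b len=5 : 5f f2 90 3a 64
[4] 0x1e->0x12 len=3 : 3a 64 48
query mem[0x2e]=0x96, mem[0x1d]=0x90, mem[0x13]=0x64, mem[0x06]=0x92, mem[0x2f]=0x63

MEM[0x2e,0x1d,0x13,0x06,0x2f] = 96 90 64 92 63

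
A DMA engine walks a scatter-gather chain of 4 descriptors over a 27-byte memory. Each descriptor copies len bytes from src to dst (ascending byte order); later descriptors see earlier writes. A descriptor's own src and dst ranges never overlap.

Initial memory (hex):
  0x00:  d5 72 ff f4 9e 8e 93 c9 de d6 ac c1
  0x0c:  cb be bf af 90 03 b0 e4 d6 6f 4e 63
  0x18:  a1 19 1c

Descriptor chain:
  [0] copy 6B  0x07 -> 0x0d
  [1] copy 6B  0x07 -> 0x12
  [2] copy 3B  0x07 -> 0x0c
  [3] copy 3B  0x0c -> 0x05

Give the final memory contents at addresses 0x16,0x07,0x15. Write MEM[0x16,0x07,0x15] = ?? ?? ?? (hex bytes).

D0: mem[0x0d..0x12] <- [c9 de d6 ac c1 cb]
D1: mem[0x12..0x17] <- [c9 de d6 ac c1 cb]
D2: mem[0x0c..0x0e] <- [c9 de d6]
D3: mem[0x05..0x07] <- [c9 de d6]
query mem[0x16]=0xc1, mem[0x07]=0xd6, mem[0x15]=0xac

MEM[0x16,0x07,0x15] = c1 d6 ac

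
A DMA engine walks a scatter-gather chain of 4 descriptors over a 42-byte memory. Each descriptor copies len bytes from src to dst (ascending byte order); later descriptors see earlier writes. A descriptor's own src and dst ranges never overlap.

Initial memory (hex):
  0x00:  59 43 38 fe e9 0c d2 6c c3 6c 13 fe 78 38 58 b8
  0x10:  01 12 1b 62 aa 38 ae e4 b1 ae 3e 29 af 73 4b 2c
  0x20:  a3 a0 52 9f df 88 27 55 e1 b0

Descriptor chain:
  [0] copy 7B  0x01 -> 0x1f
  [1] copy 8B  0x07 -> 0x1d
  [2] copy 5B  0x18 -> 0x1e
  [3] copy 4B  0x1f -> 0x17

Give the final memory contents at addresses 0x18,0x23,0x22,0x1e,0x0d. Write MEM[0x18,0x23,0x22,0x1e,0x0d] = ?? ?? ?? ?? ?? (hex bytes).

[0] 0x01->0x1f len=7 : 43 38 fe e9 0c d2 6c
[1] 0x07->0x1d len=8 : 6c c3 6c 13 fe 78 38 58
[2] 0x18->0x1e len=5 : b1 ae 3e 29 af
[3] 0x1f->0x17 len=4 : ae 3e 29 af
query mem[0x18]=0x3e, mem[0x23]=0x38, mem[0x22]=0xaf, mem[0x1e]=0xb1, mem[0x0d]=0x38

MEM[0x18,0x23,0x22,0x1e,0x0d] = 3e 38 af b1 38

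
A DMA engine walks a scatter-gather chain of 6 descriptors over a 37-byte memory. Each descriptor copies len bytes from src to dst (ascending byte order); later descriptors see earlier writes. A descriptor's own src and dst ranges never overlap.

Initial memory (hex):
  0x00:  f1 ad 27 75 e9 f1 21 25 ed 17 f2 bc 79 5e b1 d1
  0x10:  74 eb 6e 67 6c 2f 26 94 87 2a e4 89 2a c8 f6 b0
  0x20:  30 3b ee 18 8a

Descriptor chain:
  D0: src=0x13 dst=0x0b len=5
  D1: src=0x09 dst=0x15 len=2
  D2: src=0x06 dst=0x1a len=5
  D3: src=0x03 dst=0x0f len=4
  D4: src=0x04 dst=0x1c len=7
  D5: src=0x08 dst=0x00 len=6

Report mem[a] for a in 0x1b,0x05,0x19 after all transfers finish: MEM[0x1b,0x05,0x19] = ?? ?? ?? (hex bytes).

[0] 0x13->0x0b len=5 : 67 6c 2f 26 94
[1] 0x09->0x15 len=2 : 17 f2
[2] 0x06->0x1a len=5 : 21 25 ed 17 f2
[3] 0x03->0x0f len=4 : 75 e9 f1 21
[4] 0x04->0x1c len=7 : e9 f1 21 25 ed 17 f2
[5] 0x08->0x00 len=6 : ed 17 f2 67 6c 2f
query mem[0x1b]=0x25, mem[0x05]=0x2f, mem[0x19]=0x2a

MEM[0x1b,0x05,0x19] = 25 2f 2a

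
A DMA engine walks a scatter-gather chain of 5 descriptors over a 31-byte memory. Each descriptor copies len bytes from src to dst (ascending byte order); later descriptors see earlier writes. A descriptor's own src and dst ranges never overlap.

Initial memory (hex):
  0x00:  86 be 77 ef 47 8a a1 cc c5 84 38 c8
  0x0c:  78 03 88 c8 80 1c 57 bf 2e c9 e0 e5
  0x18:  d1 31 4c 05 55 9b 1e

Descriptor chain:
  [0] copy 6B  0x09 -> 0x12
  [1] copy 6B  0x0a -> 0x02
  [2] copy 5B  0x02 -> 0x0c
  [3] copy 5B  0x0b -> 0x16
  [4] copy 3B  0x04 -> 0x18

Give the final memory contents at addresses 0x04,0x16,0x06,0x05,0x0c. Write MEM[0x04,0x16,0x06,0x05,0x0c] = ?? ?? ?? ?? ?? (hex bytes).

#0 dst[0x12+6] := {0x84,0x38,0xc8,0x78,0x03,0x88}
#1 dst[0x02+6] := {0x38,0xc8,0x78,0x03,0x88,0xc8}
#2 dst[0x0c+5] := {0x38,0xc8,0x78,0x03,0x88}
#3 dst[0x16+5] := {0xc8,0x38,0xc8,0x78,0x03}
#4 dst[0x18+3] := {0x78,0x03,0x88}
query mem[0x04]=0x78, mem[0x16]=0xc8, mem[0x06]=0x88, mem[0x05]=0x03, mem[0x0c]=0x38

MEM[0x04,0x16,0x06,0x05,0x0c] = 78 c8 88 03 38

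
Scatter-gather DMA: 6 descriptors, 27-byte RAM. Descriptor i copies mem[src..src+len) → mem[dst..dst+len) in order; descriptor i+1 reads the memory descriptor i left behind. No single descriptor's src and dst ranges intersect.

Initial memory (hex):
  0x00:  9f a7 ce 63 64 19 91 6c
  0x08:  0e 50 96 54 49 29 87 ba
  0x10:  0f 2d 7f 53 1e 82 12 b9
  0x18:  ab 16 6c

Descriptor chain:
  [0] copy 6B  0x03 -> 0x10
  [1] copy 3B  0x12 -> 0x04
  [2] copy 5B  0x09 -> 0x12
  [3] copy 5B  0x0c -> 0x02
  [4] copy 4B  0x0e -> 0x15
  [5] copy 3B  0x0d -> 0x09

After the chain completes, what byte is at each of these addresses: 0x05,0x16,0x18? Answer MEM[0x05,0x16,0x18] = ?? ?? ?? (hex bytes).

  after D0: wrote 6B at 0x10 = 636419916c0e
  after D1: wrote 3B at 0x04 = 19916c
  after D2: wrote 5B at 0x12 = 5096544929
  after D3: wrote 5B at 0x02 = 492987ba63
  after D4: wrote 4B at 0x15 = 87ba6364
  after D5: wrote 3B at 0x09 = 2987ba
query mem[0x05]=0xba, mem[0x16]=0xba, mem[0x18]=0x64

MEM[0x05,0x16,0x18] = ba ba 64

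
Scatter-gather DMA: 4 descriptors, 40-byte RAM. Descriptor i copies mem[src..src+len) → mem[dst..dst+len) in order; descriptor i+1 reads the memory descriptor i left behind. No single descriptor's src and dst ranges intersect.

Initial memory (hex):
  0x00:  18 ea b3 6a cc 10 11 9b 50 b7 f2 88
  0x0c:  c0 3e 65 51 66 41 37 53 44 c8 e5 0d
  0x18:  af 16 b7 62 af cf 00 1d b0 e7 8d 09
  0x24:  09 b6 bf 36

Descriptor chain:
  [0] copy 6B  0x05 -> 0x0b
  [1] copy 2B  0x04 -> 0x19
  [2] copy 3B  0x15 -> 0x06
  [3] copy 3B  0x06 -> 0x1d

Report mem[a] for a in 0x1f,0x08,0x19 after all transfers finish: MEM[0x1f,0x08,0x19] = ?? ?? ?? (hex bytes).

MEM[0x1f,0x08,0x19] = 0d 0d cc

D0: mem[0x0b..0x10] <- [10 11 9b 50 b7 f2]
D1: mem[0x19..0x1a] <- [cc 10]
D2: mem[0x06..0x08] <- [c8 e5 0d]
D3: mem[0x1d..0x1f] <- [c8 e5 0d]
query mem[0x1f]=0x0d, mem[0x08]=0x0d, mem[0x19]=0xcc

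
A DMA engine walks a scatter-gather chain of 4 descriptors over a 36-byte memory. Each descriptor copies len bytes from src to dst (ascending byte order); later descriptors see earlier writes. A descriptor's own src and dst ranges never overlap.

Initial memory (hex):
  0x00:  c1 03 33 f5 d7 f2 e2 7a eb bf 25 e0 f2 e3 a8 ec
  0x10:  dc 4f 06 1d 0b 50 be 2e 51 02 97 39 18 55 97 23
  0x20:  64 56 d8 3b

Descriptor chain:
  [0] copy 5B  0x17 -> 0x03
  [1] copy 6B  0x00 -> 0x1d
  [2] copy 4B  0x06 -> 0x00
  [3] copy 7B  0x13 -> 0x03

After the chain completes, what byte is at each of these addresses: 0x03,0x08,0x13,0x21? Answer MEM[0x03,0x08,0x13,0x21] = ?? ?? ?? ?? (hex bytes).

MEM[0x03,0x08,0x13,0x21] = 1d 51 1d 51

#0 dst[0x03+5] := {0x2e,0x51,0x02,0x97,0x39}
#1 dst[0x1d+6] := {0xc1,0x03,0x33,0x2e,0x51,0x02}
#2 dst[0x00+4] := {0x97,0x39,0xeb,0xbf}
#3 dst[0x03+7] := {0x1d,0x0b,0x50,0xbe,0x2e,0x51,0x02}
query mem[0x03]=0x1d, mem[0x08]=0x51, mem[0x13]=0x1d, mem[0x21]=0x51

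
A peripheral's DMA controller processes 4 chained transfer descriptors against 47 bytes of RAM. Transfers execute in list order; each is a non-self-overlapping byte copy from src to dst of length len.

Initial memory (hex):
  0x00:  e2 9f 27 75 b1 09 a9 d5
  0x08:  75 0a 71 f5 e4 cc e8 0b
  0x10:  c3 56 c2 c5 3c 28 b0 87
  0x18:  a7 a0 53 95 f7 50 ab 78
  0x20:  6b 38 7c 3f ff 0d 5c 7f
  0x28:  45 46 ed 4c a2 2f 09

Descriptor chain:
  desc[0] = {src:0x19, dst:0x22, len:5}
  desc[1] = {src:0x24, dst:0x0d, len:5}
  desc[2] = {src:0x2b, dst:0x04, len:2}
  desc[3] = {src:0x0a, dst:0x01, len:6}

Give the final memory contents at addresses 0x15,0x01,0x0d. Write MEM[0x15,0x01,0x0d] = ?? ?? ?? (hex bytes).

D0: mem[0x22..0x26] <- [a0 53 95 f7 50]
D1: mem[0x0d..0x11] <- [95 f7 50 7f 45]
D2: mem[0x04..0x05] <- [4c a2]
D3: mem[0x01..0x06] <- [71 f5 e4 95 f7 50]
query mem[0x15]=0x28, mem[0x01]=0x71, mem[0x0d]=0x95

MEM[0x15,0x01,0x0d] = 28 71 95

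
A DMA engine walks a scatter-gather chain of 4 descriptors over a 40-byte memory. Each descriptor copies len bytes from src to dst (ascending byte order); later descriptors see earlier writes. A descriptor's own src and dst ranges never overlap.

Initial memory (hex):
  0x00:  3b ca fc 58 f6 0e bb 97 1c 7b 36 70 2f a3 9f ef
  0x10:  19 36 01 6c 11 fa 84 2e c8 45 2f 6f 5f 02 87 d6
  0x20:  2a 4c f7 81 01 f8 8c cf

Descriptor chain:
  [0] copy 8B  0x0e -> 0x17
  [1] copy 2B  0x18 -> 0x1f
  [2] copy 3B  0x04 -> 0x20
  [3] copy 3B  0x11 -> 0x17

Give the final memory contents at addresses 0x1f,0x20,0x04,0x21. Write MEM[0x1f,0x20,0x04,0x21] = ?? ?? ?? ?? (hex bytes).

[0] 0x0e->0x17 len=8 : 9f ef 19 36 01 6c 11 fa
[1] 0x18->0x1f len=2 : ef 19
[2] 0x04->0x20 len=3 : f6 0e bb
[3] 0x11->0x17 len=3 : 36 01 6c
query mem[0x1f]=0xef, mem[0x20]=0xf6, mem[0x04]=0xf6, mem[0x21]=0x0e

MEM[0x1f,0x20,0x04,0x21] = ef f6 f6 0e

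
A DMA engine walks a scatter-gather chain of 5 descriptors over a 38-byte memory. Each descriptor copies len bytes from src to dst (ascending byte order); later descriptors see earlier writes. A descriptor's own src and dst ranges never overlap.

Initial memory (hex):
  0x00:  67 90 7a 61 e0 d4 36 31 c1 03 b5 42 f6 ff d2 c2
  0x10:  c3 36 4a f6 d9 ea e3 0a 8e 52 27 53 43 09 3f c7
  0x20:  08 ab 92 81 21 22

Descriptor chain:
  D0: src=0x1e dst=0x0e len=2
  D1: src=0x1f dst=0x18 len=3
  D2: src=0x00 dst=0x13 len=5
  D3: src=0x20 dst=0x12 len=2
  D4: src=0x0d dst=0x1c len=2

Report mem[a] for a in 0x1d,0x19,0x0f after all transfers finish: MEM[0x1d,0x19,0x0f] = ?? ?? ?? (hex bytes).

#0 dst[0x0e+2] := {0x3f,0xc7}
#1 dst[0x18+3] := {0xc7,0x08,0xab}
#2 dst[0x13+5] := {0x67,0x90,0x7a,0x61,0xe0}
#3 dst[0x12+2] := {0x08,0xab}
#4 dst[0x1c+2] := {0xff,0x3f}
query mem[0x1d]=0x3f, mem[0x19]=0x08, mem[0x0f]=0xc7

MEM[0x1d,0x19,0x0f] = 3f 08 c7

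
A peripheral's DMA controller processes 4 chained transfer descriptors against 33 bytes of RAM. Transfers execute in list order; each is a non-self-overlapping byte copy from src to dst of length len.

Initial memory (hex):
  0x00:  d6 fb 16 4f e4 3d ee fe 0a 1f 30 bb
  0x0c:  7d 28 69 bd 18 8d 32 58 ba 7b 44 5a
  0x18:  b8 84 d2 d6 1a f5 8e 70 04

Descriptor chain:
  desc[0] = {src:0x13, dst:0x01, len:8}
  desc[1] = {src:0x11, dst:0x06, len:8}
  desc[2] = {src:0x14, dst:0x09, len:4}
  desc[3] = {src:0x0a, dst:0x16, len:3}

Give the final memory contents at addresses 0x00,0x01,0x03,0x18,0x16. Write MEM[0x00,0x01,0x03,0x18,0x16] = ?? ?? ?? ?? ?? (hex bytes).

#0 dst[0x01+8] := {0x58,0xba,0x7b,0x44,0x5a,0xb8,0x84,0xd2}
#1 dst[0x06+8] := {0x8d,0x32,0x58,0xba,0x7b,0x44,0x5a,0xb8}
#2 dst[0x09+4] := {0xba,0x7b,0x44,0x5a}
#3 dst[0x16+3] := {0x7b,0x44,0x5a}
query mem[0x00]=0xd6, mem[0x01]=0x58, mem[0x03]=0x7b, mem[0x18]=0x5a, mem[0x16]=0x7b

MEM[0x00,0x01,0x03,0x18,0x16] = d6 58 7b 5a 7b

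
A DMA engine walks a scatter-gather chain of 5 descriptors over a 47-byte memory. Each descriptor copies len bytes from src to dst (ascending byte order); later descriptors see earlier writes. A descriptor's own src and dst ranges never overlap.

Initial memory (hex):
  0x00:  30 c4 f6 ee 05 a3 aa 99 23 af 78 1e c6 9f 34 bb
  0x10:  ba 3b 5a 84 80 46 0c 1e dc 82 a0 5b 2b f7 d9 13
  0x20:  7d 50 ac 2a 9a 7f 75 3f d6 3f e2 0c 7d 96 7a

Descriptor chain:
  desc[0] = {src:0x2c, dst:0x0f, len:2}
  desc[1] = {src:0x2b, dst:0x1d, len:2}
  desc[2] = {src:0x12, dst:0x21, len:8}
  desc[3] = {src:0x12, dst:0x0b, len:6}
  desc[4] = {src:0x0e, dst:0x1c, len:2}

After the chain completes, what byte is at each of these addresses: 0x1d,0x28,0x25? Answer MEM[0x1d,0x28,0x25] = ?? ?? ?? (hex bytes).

[0] 0x2c->0x0f len=2 : 7d 96
[1] 0x2b->0x1d len=2 : 0c 7d
[2] 0x12->0x21 len=8 : 5a 84 80 46 0c 1e dc 82
[3] 0x12->0x0b len=6 : 5a 84 80 46 0c 1e
[4] 0x0e->0x1c len=2 : 46 0c
query mem[0x1d]=0x0c, mem[0x28]=0x82, mem[0x25]=0x0c

MEM[0x1d,0x28,0x25] = 0c 82 0c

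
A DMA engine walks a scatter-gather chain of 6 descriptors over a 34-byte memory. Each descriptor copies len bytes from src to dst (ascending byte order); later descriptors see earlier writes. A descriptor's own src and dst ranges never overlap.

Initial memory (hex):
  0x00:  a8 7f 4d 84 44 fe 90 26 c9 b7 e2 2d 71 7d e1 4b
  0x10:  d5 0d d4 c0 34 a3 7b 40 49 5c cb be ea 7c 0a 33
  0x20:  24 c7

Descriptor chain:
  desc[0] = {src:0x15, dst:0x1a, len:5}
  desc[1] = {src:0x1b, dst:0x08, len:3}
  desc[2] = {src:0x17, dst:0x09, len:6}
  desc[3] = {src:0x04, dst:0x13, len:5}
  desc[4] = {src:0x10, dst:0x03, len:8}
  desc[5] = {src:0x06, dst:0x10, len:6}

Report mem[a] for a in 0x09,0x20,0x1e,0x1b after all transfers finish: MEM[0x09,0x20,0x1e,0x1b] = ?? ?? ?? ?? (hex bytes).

#0 dst[0x1a+5] := {0xa3,0x7b,0x40,0x49,0x5c}
#1 dst[0x08+3] := {0x7b,0x40,0x49}
#2 dst[0x09+6] := {0x40,0x49,0x5c,0xa3,0x7b,0x40}
#3 dst[0x13+5] := {0x44,0xfe,0x90,0x26,0x7b}
#4 dst[0x03+8] := {0xd5,0x0d,0xd4,0x44,0xfe,0x90,0x26,0x7b}
#5 dst[0x10+6] := {0x44,0xfe,0x90,0x26,0x7b,0x5c}
query mem[0x09]=0x26, mem[0x20]=0x24, mem[0x1e]=0x5c, mem[0x1b]=0x7b

MEM[0x09,0x20,0x1e,0x1b] = 26 24 5c 7b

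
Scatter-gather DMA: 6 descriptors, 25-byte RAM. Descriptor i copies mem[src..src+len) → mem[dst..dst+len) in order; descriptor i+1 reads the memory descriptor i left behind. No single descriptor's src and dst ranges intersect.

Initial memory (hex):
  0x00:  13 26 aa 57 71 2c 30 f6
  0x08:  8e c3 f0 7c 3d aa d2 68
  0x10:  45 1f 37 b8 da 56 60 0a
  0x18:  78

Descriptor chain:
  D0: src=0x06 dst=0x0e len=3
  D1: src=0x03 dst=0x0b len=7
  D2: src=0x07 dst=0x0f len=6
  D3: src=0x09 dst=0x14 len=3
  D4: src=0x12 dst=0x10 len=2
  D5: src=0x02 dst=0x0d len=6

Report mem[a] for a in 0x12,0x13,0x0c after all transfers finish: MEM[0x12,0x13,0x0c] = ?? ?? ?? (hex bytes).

[0] 0x06->0x0e len=3 : 30 f6 8e
[1] 0x03->0x0b len=7 : 57 71 2c 30 f6 8e c3
[2] 0x07->0x0f len=6 : f6 8e c3 f0 57 71
[3] 0x09->0x14 len=3 : c3 f0 57
[4] 0x12->0x10 len=2 : f0 57
[5] 0x02->0x0d len=6 : aa 57 71 2c 30 f6
query mem[0x12]=0xf6, mem[0x13]=0x57, mem[0x0c]=0x71

MEM[0x12,0x13,0x0c] = f6 57 71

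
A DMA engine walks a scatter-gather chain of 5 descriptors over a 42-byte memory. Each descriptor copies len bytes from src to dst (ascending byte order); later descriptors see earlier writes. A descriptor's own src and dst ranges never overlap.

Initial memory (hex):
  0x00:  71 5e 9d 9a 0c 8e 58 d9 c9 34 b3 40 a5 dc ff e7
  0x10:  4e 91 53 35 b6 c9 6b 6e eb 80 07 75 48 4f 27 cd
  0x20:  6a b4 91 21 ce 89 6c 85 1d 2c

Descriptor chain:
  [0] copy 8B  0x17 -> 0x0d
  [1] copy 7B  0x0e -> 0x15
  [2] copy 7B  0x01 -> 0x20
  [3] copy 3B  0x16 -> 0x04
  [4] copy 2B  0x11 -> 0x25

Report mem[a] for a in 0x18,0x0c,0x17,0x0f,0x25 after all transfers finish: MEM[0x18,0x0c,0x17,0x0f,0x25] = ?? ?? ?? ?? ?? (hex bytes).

#0 dst[0x0d+8] := {0x6e,0xeb,0x80,0x07,0x75,0x48,0x4f,0x27}
#1 dst[0x15+7] := {0xeb,0x80,0x07,0x75,0x48,0x4f,0x27}
#2 dst[0x20+7] := {0x5e,0x9d,0x9a,0x0c,0x8e,0x58,0xd9}
#3 dst[0x04+3] := {0x80,0x07,0x75}
#4 dst[0x25+2] := {0x75,0x48}
query mem[0x18]=0x75, mem[0x0c]=0xa5, mem[0x17]=0x07, mem[0x0f]=0x80, mem[0x25]=0x75

MEM[0x18,0x0c,0x17,0x0f,0x25] = 75 a5 07 80 75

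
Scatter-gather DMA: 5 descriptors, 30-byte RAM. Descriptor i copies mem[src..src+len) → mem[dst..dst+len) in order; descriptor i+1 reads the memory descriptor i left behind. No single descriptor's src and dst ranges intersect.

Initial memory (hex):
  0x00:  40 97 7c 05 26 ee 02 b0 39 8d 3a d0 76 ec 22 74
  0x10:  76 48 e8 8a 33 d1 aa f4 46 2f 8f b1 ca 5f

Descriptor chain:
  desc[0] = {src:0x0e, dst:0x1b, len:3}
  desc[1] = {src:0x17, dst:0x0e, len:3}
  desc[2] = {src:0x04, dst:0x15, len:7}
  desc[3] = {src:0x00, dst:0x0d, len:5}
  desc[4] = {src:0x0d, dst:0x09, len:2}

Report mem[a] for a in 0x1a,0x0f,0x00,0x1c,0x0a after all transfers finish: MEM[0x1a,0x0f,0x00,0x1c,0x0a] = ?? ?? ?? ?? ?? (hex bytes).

[0] 0x0e->0x1b len=3 : 22 74 76
[1] 0x17->0x0e len=3 : f4 46 2f
[2] 0x04->0x15 len=7 : 26 ee 02 b0 39 8d 3a
[3] 0x00->0x0d len=5 : 40 97 7c 05 26
[4] 0x0d->0x09 len=2 : 40 97
query mem[0x1a]=0x8d, mem[0x0f]=0x7c, mem[0x00]=0x40, mem[0x1c]=0x74, mem[0x0a]=0x97

MEM[0x1a,0x0f,0x00,0x1c,0x0a] = 8d 7c 40 74 97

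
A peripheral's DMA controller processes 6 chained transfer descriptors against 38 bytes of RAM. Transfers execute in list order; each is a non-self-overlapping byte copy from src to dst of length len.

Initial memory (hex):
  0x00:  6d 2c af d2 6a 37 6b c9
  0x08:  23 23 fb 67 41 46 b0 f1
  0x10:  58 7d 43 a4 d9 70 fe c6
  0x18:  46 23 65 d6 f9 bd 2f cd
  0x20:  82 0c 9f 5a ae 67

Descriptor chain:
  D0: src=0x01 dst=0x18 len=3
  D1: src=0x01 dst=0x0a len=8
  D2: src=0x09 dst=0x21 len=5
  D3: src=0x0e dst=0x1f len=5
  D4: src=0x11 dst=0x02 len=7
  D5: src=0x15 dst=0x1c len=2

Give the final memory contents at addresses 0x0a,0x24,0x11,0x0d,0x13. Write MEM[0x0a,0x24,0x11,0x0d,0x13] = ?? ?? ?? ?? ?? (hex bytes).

MEM[0x0a,0x24,0x11,0x0d,0x13] = 2c d2 23 6a a4

  after D0: wrote 3B at 0x18 = 2cafd2
  after D1: wrote 8B at 0x0a = 2cafd26a376bc923
  after D2: wrote 5B at 0x21 = 232cafd26a
  after D3: wrote 5B at 0x1f = 376bc92343
  after D4: wrote 7B at 0x02 = 2343a4d970fec6
  after D5: wrote 2B at 0x1c = 70fe
query mem[0x0a]=0x2c, mem[0x24]=0xd2, mem[0x11]=0x23, mem[0x0d]=0x6a, mem[0x13]=0xa4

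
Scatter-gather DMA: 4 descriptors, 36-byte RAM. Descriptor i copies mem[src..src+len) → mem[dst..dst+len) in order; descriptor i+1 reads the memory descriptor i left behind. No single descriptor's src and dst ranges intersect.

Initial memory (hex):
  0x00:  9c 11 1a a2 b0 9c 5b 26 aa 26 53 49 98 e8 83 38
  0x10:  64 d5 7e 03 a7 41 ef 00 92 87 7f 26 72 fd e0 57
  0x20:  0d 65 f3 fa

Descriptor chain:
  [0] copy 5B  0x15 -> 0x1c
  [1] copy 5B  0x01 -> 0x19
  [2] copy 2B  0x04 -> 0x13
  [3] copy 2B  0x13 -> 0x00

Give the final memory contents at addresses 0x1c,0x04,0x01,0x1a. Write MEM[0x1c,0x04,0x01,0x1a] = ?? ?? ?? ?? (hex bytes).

MEM[0x1c,0x04,0x01,0x1a] = b0 b0 9c 1a

D0: mem[0x1c..0x20] <- [41 ef 00 92 87]
D1: mem[0x19..0x1d] <- [11 1a a2 b0 9c]
D2: mem[0x13..0x14] <- [b0 9c]
D3: mem[0x00..0x01] <- [b0 9c]
query mem[0x1c]=0xb0, mem[0x04]=0xb0, mem[0x01]=0x9c, mem[0x1a]=0x1a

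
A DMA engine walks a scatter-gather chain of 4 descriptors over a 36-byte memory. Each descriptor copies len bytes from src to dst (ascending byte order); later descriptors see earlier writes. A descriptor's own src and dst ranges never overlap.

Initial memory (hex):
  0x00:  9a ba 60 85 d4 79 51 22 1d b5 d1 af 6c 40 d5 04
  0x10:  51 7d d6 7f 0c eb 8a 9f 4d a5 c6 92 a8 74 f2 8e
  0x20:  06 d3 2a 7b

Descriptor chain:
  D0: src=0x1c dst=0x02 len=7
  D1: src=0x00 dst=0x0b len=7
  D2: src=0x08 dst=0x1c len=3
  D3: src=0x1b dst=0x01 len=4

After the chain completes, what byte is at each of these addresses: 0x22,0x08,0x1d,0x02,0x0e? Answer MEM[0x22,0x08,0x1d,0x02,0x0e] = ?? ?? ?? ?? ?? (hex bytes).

MEM[0x22,0x08,0x1d,0x02,0x0e] = 2a 2a b5 2a 74

[0] 0x1c->0x02 len=7 : a8 74 f2 8e 06 d3 2a
[1] 0x00->0x0b len=7 : 9a ba a8 74 f2 8e 06
[2] 0x08->0x1c len=3 : 2a b5 d1
[3] 0x1b->0x01 len=4 : 92 2a b5 d1
query mem[0x22]=0x2a, mem[0x08]=0x2a, mem[0x1d]=0xb5, mem[0x02]=0x2a, mem[0x0e]=0x74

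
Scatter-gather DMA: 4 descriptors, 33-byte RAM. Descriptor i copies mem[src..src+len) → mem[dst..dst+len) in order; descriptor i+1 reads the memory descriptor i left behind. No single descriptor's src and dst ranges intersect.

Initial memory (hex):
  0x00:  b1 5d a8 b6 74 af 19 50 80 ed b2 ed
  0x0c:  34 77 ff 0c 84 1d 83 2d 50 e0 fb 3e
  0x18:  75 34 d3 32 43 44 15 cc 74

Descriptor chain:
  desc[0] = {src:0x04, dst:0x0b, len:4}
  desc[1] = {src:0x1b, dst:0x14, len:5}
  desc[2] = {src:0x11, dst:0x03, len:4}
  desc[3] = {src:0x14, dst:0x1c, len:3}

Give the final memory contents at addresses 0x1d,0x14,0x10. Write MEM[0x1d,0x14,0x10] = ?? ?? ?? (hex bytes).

MEM[0x1d,0x14,0x10] = 43 32 84

D0: mem[0x0b..0x0e] <- [74 af 19 50]
D1: mem[0x14..0x18] <- [32 43 44 15 cc]
D2: mem[0x03..0x06] <- [1d 83 2d 32]
D3: mem[0x1c..0x1e] <- [32 43 44]
query mem[0x1d]=0x43, mem[0x14]=0x32, mem[0x10]=0x84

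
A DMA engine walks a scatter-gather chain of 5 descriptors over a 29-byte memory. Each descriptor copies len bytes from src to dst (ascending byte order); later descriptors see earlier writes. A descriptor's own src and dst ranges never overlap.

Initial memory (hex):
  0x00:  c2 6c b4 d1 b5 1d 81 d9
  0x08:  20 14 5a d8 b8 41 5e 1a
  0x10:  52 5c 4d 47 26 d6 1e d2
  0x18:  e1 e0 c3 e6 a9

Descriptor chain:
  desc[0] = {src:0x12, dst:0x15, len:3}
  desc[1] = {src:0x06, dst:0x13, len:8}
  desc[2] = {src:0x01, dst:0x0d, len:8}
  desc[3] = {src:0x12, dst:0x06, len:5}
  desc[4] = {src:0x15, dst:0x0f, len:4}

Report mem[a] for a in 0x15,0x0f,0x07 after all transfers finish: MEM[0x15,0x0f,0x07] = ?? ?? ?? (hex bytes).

#0 dst[0x15+3] := {0x4d,0x47,0x26}
#1 dst[0x13+8] := {0x81,0xd9,0x20,0x14,0x5a,0xd8,0xb8,0x41}
#2 dst[0x0d+8] := {0x6c,0xb4,0xd1,0xb5,0x1d,0x81,0xd9,0x20}
#3 dst[0x06+5] := {0x81,0xd9,0x20,0x20,0x14}
#4 dst[0x0f+4] := {0x20,0x14,0x5a,0xd8}
query mem[0x15]=0x20, mem[0x0f]=0x20, mem[0x07]=0xd9

MEM[0x15,0x0f,0x07] = 20 20 d9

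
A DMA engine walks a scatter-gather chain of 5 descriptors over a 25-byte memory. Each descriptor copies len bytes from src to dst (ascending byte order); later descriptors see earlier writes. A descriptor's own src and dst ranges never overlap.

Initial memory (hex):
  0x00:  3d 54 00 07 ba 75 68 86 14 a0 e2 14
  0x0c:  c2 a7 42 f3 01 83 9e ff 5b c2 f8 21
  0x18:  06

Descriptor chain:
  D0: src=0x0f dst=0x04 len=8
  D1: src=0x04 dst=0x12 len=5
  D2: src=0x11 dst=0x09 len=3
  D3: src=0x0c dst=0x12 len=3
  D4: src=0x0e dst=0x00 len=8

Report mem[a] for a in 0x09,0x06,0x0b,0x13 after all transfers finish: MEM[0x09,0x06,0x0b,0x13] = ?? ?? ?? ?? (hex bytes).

MEM[0x09,0x06,0x0b,0x13] = 83 42 01 a7

[0] 0x0f->0x04 len=8 : f3 01 83 9e ff 5b c2 f8
[1] 0x04->0x12 len=5 : f3 01 83 9e ff
[2] 0x11->0x09 len=3 : 83 f3 01
[3] 0x0c->0x12 len=3 : c2 a7 42
[4] 0x0e->0x00 len=8 : 42 f3 01 83 c2 a7 42 9e
query mem[0x09]=0x83, mem[0x06]=0x42, mem[0x0b]=0x01, mem[0x13]=0xa7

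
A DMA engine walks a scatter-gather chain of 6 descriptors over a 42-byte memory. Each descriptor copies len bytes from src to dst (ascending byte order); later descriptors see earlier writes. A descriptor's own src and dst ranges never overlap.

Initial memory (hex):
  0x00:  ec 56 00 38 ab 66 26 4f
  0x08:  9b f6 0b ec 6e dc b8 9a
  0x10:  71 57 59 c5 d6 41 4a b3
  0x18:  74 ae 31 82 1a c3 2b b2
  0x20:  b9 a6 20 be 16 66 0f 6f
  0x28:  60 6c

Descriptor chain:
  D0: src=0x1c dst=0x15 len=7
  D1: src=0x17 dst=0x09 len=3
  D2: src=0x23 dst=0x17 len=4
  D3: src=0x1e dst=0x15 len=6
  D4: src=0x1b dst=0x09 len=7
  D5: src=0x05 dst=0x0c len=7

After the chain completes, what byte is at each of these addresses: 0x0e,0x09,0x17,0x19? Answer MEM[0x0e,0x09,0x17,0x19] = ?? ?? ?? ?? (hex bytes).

MEM[0x0e,0x09,0x17,0x19] = 4f 20 b9 20

D0: mem[0x15..0x1b] <- [1a c3 2b b2 b9 a6 20]
D1: mem[0x09..0x0b] <- [2b b2 b9]
D2: mem[0x17..0x1a] <- [be 16 66 0f]
D3: mem[0x15..0x1a] <- [2b b2 b9 a6 20 be]
D4: mem[0x09..0x0f] <- [20 1a c3 2b b2 b9 a6]
D5: mem[0x0c..0x12] <- [66 26 4f 9b 20 1a c3]
query mem[0x0e]=0x4f, mem[0x09]=0x20, mem[0x17]=0xb9, mem[0x19]=0x20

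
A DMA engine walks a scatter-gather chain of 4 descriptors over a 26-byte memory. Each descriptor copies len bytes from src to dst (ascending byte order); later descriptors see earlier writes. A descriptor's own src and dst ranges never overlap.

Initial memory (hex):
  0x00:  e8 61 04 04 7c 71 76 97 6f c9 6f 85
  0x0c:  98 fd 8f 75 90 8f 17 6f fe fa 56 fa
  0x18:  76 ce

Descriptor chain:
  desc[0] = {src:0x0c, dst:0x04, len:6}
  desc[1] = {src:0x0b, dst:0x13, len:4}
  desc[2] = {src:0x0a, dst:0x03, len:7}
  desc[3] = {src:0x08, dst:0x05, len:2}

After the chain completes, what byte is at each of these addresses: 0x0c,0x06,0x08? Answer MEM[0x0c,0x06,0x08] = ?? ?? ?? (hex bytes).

MEM[0x0c,0x06,0x08] = 98 90 75

#0 dst[0x04+6] := {0x98,0xfd,0x8f,0x75,0x90,0x8f}
#1 dst[0x13+4] := {0x85,0x98,0xfd,0x8f}
#2 dst[0x03+7] := {0x6f,0x85,0x98,0xfd,0x8f,0x75,0x90}
#3 dst[0x05+2] := {0x75,0x90}
query mem[0x0c]=0x98, mem[0x06]=0x90, mem[0x08]=0x75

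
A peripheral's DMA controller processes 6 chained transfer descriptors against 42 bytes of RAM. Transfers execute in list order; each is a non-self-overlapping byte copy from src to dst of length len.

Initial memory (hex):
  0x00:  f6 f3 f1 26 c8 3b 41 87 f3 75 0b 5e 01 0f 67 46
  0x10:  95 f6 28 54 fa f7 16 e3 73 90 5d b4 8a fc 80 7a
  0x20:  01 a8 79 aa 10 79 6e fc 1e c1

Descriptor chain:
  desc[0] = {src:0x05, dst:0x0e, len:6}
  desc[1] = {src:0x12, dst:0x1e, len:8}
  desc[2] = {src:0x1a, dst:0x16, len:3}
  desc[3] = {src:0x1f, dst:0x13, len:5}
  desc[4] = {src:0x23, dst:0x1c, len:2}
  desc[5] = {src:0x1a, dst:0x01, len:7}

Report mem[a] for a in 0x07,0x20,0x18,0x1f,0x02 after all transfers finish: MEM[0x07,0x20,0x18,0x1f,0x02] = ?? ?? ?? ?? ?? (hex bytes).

MEM[0x07,0x20,0x18,0x1f,0x02] = fa fa 8a 0b b4

D0: mem[0x0e..0x13] <- [3b 41 87 f3 75 0b]
D1: mem[0x1e..0x25] <- [75 0b fa f7 16 e3 73 90]
D2: mem[0x16..0x18] <- [5d b4 8a]
D3: mem[0x13..0x17] <- [0b fa f7 16 e3]
D4: mem[0x1c..0x1d] <- [e3 73]
D5: mem[0x01..0x07] <- [5d b4 e3 73 75 0b fa]
query mem[0x07]=0xfa, mem[0x20]=0xfa, mem[0x18]=0x8a, mem[0x1f]=0x0b, mem[0x02]=0xb4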